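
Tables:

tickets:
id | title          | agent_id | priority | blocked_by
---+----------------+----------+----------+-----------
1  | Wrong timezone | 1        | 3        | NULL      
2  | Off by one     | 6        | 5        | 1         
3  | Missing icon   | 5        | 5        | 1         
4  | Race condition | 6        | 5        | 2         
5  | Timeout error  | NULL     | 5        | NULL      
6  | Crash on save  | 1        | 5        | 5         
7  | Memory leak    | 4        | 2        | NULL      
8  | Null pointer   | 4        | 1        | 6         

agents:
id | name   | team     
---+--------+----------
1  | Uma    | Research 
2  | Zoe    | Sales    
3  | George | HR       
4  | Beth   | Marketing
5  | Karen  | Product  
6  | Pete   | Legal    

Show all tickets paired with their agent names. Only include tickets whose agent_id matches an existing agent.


INNER JOIN keeps only tickets rows whose agent_id matches an id in agents. Walk through each ticket:
  - ticket 1 (Wrong timezone): agent_id=1 -> matches Uma
  - ticket 2 (Off by one): agent_id=6 -> matches Pete
  - ticket 3 (Missing icon): agent_id=5 -> matches Karen
  - ticket 4 (Race condition): agent_id=6 -> matches Pete
  - ticket 5 (Timeout error): agent_id=NULL, no match -> dropped
  - ticket 6 (Crash on save): agent_id=1 -> matches Uma
  - ticket 7 (Memory leak): agent_id=4 -> matches Beth
  - ticket 8 (Null pointer): agent_id=4 -> matches Beth
So 1 of 8 rows is dropped.

SQL:
SELECT a.title, b.name AS agent
FROM tickets a
INNER JOIN agents b ON a.agent_id = b.id

Result:
title          | agent
---------------+------
Wrong timezone | Uma  
Off by one     | Pete 
Missing icon   | Karen
Race condition | Pete 
Crash on save  | Uma  
Memory leak    | Beth 
Null pointer   | Beth 


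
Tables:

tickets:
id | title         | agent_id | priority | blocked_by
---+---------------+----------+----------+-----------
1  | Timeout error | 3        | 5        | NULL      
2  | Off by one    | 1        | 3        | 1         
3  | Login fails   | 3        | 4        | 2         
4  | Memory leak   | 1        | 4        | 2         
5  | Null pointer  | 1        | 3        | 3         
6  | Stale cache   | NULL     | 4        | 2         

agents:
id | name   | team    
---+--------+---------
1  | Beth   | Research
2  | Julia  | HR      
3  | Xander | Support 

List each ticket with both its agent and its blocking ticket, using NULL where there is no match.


Two LEFT JOINs from the same base table tickets: one to agents via agent_id, one to tickets itself via blocked_by. Both are LEFT so every ticket is preserved.
Match against agents:
  - ticket 1 (Timeout error): agent_id=3 -> matches Xander
  - ticket 2 (Off by one): agent_id=1 -> matches Beth
  - ticket 3 (Login fails): agent_id=3 -> matches Xander
  - ticket 4 (Memory leak): agent_id=1 -> matches Beth
  - ticket 5 (Null pointer): agent_id=1 -> matches Beth
  - ticket 6 (Stale cache): agent_id=NULL, no match -> kept with NULL
Match against tickets (self):
  - ticket 1 (Timeout error): blocked_by=NULL -> NULL
  - ticket 2 (Off by one): blocked_by=1 -> Timeout error
  - ticket 3 (Login fails): blocked_by=2 -> Off by one
  - ticket 4 (Memory leak): blocked_by=2 -> Off by one
  - ticket 5 (Null pointer): blocked_by=3 -> Login fails
  - ticket 6 (Stale cache): blocked_by=2 -> Off by one

SQL:
SELECT a.title, b.name AS agent, c.title AS blocked_by
FROM tickets a
LEFT JOIN agents b ON a.agent_id = b.id
LEFT JOIN tickets c ON a.blocked_by = c.id

Result:
title         | agent  | blocked_by   
--------------+--------+--------------
Timeout error | Xander | NULL         
Off by one    | Beth   | Timeout error
Login fails   | Xander | Off by one   
Memory leak   | Beth   | Off by one   
Null pointer  | Beth   | Login fails  
Stale cache   | NULL   | Off by one   


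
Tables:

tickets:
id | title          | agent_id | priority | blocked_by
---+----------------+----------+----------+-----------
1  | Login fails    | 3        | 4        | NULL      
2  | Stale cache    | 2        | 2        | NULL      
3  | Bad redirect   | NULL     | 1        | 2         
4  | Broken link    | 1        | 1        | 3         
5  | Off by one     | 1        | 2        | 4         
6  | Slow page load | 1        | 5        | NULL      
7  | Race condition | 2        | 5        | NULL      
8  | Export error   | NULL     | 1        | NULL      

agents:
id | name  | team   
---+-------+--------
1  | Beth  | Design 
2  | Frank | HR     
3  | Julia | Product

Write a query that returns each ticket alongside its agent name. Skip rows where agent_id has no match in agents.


INNER JOIN keeps only tickets rows whose agent_id matches an id in agents. Walk through each ticket:
  - ticket 1 (Login fails): agent_id=3 -> matches Julia
  - ticket 2 (Stale cache): agent_id=2 -> matches Frank
  - ticket 3 (Bad redirect): agent_id=NULL, no match -> dropped
  - ticket 4 (Broken link): agent_id=1 -> matches Beth
  - ticket 5 (Off by one): agent_id=1 -> matches Beth
  - ticket 6 (Slow page load): agent_id=1 -> matches Beth
  - ticket 7 (Race condition): agent_id=2 -> matches Frank
  - ticket 8 (Export error): agent_id=NULL, no match -> dropped
So 2 of 8 rows are dropped.

SQL:
SELECT a.title, b.name AS agent
FROM tickets a
INNER JOIN agents b ON a.agent_id = b.id

Result:
title          | agent
---------------+------
Login fails    | Julia
Stale cache    | Frank
Broken link    | Beth 
Off by one     | Beth 
Slow page load | Beth 
Race condition | Frank


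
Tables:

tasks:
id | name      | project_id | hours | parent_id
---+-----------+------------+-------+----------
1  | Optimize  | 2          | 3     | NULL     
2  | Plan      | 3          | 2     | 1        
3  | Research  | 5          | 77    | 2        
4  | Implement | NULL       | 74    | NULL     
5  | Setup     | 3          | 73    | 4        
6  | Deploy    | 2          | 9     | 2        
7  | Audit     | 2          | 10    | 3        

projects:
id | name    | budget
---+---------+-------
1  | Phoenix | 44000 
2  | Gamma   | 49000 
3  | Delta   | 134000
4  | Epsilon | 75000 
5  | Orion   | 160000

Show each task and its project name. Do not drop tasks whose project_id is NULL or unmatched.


LEFT JOIN keeps every row from tasks (the left table); where project_id has no match in projects, the project columns become NULL. Walk through each task:
  - task 1 (Optimize): project_id=2 -> matches Gamma
  - task 2 (Plan): project_id=3 -> matches Delta
  - task 3 (Research): project_id=5 -> matches Orion
  - task 4 (Implement): project_id=NULL, no match -> kept with NULL
  - task 5 (Setup): project_id=3 -> matches Delta
  - task 6 (Deploy): project_id=2 -> matches Gamma
  - task 7 (Audit): project_id=2 -> matches Gamma
All 7 rows appear; 1 has NULL project.

SQL:
SELECT a.name, b.name AS project
FROM tasks a
LEFT JOIN projects b ON a.project_id = b.id

Result:
name      | project
----------+--------
Optimize  | Gamma  
Plan      | Delta  
Research  | Orion  
Implement | NULL   
Setup     | Delta  
Deploy    | Gamma  
Audit     | Gamma  


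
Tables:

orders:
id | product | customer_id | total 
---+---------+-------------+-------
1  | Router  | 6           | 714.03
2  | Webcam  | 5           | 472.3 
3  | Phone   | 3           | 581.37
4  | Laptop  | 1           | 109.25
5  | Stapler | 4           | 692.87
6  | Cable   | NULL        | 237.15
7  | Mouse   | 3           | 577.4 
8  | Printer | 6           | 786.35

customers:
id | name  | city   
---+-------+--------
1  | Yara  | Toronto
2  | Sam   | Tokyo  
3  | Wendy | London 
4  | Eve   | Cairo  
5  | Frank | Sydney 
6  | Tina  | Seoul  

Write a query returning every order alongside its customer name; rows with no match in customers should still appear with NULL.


LEFT JOIN keeps every row from orders (the left table); where customer_id has no match in customers, the customer columns become NULL. Walk through each order:
  - order 1 (Router): customer_id=6 -> matches Tina
  - order 2 (Webcam): customer_id=5 -> matches Frank
  - order 3 (Phone): customer_id=3 -> matches Wendy
  - order 4 (Laptop): customer_id=1 -> matches Yara
  - order 5 (Stapler): customer_id=4 -> matches Eve
  - order 6 (Cable): customer_id=NULL, no match -> kept with NULL
  - order 7 (Mouse): customer_id=3 -> matches Wendy
  - order 8 (Printer): customer_id=6 -> matches Tina
All 8 rows appear; 1 has NULL customer.

SQL:
SELECT a.product, b.name AS customer
FROM orders a
LEFT JOIN customers b ON a.customer_id = b.id

Result:
product | customer
--------+---------
Router  | Tina    
Webcam  | Frank   
Phone   | Wendy   
Laptop  | Yara    
Stapler | Eve     
Cable   | NULL    
Mouse   | Wendy   
Printer | Tina    


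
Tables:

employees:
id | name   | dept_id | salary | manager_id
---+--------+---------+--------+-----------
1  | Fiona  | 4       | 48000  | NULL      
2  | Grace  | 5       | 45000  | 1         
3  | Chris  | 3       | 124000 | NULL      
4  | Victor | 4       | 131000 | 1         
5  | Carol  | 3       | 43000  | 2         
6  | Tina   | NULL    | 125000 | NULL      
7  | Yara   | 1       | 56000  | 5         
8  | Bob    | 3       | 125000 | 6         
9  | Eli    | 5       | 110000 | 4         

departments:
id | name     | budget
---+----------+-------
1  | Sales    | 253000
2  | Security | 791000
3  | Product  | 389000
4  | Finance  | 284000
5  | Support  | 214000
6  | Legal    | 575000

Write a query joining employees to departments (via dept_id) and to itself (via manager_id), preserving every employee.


Two LEFT JOINs from the same base table employees: one to departments via dept_id, one to employees itself via manager_id. Both are LEFT so every employee is preserved.
Match against departments:
  - employee 1 (Fiona): dept_id=4 -> matches Finance
  - employee 2 (Grace): dept_id=5 -> matches Support
  - employee 3 (Chris): dept_id=3 -> matches Product
  - employee 4 (Victor): dept_id=4 -> matches Finance
  - employee 5 (Carol): dept_id=3 -> matches Product
  - employee 6 (Tina): dept_id=NULL, no match -> kept with NULL
  - employee 7 (Yara): dept_id=1 -> matches Sales
  - employee 8 (Bob): dept_id=3 -> matches Product
  - employee 9 (Eli): dept_id=5 -> matches Support
Match against employees (self):
  - employee 1 (Fiona): manager_id=NULL -> NULL
  - employee 2 (Grace): manager_id=1 -> Fiona
  - employee 3 (Chris): manager_id=NULL -> NULL
  - employee 4 (Victor): manager_id=1 -> Fiona
  - employee 5 (Carol): manager_id=2 -> Grace
  - employee 6 (Tina): manager_id=NULL -> NULL
  - employee 7 (Yara): manager_id=5 -> Carol
  - employee 8 (Bob): manager_id=6 -> Tina
  - employee 9 (Eli): manager_id=4 -> Victor

SQL:
SELECT a.name, b.name AS department, c.name AS manager
FROM employees a
LEFT JOIN departments b ON a.dept_id = b.id
LEFT JOIN employees c ON a.manager_id = c.id

Result:
name   | department | manager
-------+------------+--------
Fiona  | Finance    | NULL   
Grace  | Support    | Fiona  
Chris  | Product    | NULL   
Victor | Finance    | Fiona  
Carol  | Product    | Grace  
Tina   | NULL       | NULL   
Yara   | Sales      | Carol  
Bob    | Product    | Tina   
Eli    | Support    | Victor 


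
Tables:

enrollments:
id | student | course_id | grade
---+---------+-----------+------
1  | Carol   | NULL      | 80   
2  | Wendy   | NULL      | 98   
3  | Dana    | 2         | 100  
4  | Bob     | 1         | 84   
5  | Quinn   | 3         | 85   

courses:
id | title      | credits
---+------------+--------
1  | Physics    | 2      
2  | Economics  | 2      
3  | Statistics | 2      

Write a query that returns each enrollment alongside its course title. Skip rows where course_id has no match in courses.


INNER JOIN keeps only enrollments rows whose course_id matches an id in courses. Walk through each enrollment:
  - enrollment 1 (Carol): course_id=NULL, no match -> dropped
  - enrollment 2 (Wendy): course_id=NULL, no match -> dropped
  - enrollment 3 (Dana): course_id=2 -> matches Economics
  - enrollment 4 (Bob): course_id=1 -> matches Physics
  - enrollment 5 (Quinn): course_id=3 -> matches Statistics
So 2 of 5 rows are dropped.

SQL:
SELECT a.student, b.title AS course
FROM enrollments a
INNER JOIN courses b ON a.course_id = b.id

Result:
student | course    
--------+-----------
Dana    | Economics 
Bob     | Physics   
Quinn   | Statistics


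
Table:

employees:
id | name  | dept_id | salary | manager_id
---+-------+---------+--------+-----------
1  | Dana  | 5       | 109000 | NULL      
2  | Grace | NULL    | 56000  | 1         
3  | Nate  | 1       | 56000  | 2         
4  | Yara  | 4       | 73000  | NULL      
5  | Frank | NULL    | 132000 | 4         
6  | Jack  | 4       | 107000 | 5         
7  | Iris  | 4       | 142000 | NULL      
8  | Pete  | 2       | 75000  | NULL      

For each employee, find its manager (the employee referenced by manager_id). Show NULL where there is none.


This is a self-join: employees is joined to a second copy of itself, matching each row's manager_id to another row's id. Use LEFT JOIN so rows with manager_id=NULL are kept.
  - employee 1 (Dana): manager_id=NULL -> NULL
  - employee 2 (Grace): manager_id=1 -> Dana
  - employee 3 (Nate): manager_id=2 -> Grace
  - employee 4 (Yara): manager_id=NULL -> NULL
  - employee 5 (Frank): manager_id=4 -> Yara
  - employee 6 (Jack): manager_id=5 -> Frank
  - employee 7 (Iris): manager_id=NULL -> NULL
  - employee 8 (Pete): manager_id=NULL -> NULL

SQL:
SELECT a.name AS item, b.name AS manager
FROM employees a
LEFT JOIN employees b ON a.manager_id = b.id

Result:
item  | manager
------+--------
Dana  | NULL   
Grace | Dana   
Nate  | Grace  
Yara  | NULL   
Frank | Yara   
Jack  | Frank  
Iris  | NULL   
Pete  | NULL   


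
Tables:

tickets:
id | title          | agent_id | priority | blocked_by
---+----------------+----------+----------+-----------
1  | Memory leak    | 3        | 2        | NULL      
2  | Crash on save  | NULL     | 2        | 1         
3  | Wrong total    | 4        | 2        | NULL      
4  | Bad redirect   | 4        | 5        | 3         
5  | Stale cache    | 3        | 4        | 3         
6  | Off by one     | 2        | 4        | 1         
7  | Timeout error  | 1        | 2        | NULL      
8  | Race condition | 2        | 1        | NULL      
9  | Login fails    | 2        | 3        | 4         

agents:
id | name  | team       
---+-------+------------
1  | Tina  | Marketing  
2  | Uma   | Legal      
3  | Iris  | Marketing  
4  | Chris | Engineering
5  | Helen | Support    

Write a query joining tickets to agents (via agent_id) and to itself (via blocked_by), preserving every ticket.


Two LEFT JOINs from the same base table tickets: one to agents via agent_id, one to tickets itself via blocked_by. Both are LEFT so every ticket is preserved.
Match against agents:
  - ticket 1 (Memory leak): agent_id=3 -> matches Iris
  - ticket 2 (Crash on save): agent_id=NULL, no match -> kept with NULL
  - ticket 3 (Wrong total): agent_id=4 -> matches Chris
  - ticket 4 (Bad redirect): agent_id=4 -> matches Chris
  - ticket 5 (Stale cache): agent_id=3 -> matches Iris
  - ticket 6 (Off by one): agent_id=2 -> matches Uma
  - ticket 7 (Timeout error): agent_id=1 -> matches Tina
  - ticket 8 (Race condition): agent_id=2 -> matches Uma
  - ticket 9 (Login fails): agent_id=2 -> matches Uma
Match against tickets (self):
  - ticket 1 (Memory leak): blocked_by=NULL -> NULL
  - ticket 2 (Crash on save): blocked_by=1 -> Memory leak
  - ticket 3 (Wrong total): blocked_by=NULL -> NULL
  - ticket 4 (Bad redirect): blocked_by=3 -> Wrong total
  - ticket 5 (Stale cache): blocked_by=3 -> Wrong total
  - ticket 6 (Off by one): blocked_by=1 -> Memory leak
  - ticket 7 (Timeout error): blocked_by=NULL -> NULL
  - ticket 8 (Race condition): blocked_by=NULL -> NULL
  - ticket 9 (Login fails): blocked_by=4 -> Bad redirect

SQL:
SELECT a.title, b.name AS agent, c.title AS blocked_by
FROM tickets a
LEFT JOIN agents b ON a.agent_id = b.id
LEFT JOIN tickets c ON a.blocked_by = c.id

Result:
title          | agent | blocked_by  
---------------+-------+-------------
Memory leak    | Iris  | NULL        
Crash on save  | NULL  | Memory leak 
Wrong total    | Chris | NULL        
Bad redirect   | Chris | Wrong total 
Stale cache    | Iris  | Wrong total 
Off by one     | Uma   | Memory leak 
Timeout error  | Tina  | NULL        
Race condition | Uma   | NULL        
Login fails    | Uma   | Bad redirect


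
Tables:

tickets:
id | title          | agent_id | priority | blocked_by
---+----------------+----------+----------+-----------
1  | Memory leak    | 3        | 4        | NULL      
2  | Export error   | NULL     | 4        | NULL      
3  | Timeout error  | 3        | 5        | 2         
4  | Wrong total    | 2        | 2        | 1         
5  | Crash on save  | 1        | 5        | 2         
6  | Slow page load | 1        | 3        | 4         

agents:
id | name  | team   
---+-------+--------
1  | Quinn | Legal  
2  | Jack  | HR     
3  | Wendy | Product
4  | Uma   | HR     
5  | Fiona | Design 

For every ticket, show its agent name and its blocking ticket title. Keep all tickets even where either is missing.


Two LEFT JOINs from the same base table tickets: one to agents via agent_id, one to tickets itself via blocked_by. Both are LEFT so every ticket is preserved.
Match against agents:
  - ticket 1 (Memory leak): agent_id=3 -> matches Wendy
  - ticket 2 (Export error): agent_id=NULL, no match -> kept with NULL
  - ticket 3 (Timeout error): agent_id=3 -> matches Wendy
  - ticket 4 (Wrong total): agent_id=2 -> matches Jack
  - ticket 5 (Crash on save): agent_id=1 -> matches Quinn
  - ticket 6 (Slow page load): agent_id=1 -> matches Quinn
Match against tickets (self):
  - ticket 1 (Memory leak): blocked_by=NULL -> NULL
  - ticket 2 (Export error): blocked_by=NULL -> NULL
  - ticket 3 (Timeout error): blocked_by=2 -> Export error
  - ticket 4 (Wrong total): blocked_by=1 -> Memory leak
  - ticket 5 (Crash on save): blocked_by=2 -> Export error
  - ticket 6 (Slow page load): blocked_by=4 -> Wrong total

SQL:
SELECT a.title, b.name AS agent, c.title AS blocked_by
FROM tickets a
LEFT JOIN agents b ON a.agent_id = b.id
LEFT JOIN tickets c ON a.blocked_by = c.id

Result:
title          | agent | blocked_by  
---------------+-------+-------------
Memory leak    | Wendy | NULL        
Export error   | NULL  | NULL        
Timeout error  | Wendy | Export error
Wrong total    | Jack  | Memory leak 
Crash on save  | Quinn | Export error
Slow page load | Quinn | Wrong total 


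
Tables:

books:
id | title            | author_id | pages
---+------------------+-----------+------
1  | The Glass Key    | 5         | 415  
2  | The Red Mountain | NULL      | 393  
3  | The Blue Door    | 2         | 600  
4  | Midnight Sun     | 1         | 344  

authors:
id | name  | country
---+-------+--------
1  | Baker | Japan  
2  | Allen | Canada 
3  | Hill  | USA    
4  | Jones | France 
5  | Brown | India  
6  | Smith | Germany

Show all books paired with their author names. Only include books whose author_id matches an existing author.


INNER JOIN keeps only books rows whose author_id matches an id in authors. Walk through each book:
  - book 1 (The Glass Key): author_id=5 -> matches Brown
  - book 2 (The Red Mountain): author_id=NULL, no match -> dropped
  - book 3 (The Blue Door): author_id=2 -> matches Allen
  - book 4 (Midnight Sun): author_id=1 -> matches Baker
So 1 of 4 rows is dropped.

SQL:
SELECT a.title, b.name AS author
FROM books a
INNER JOIN authors b ON a.author_id = b.id

Result:
title         | author
--------------+-------
The Glass Key | Brown 
The Blue Door | Allen 
Midnight Sun  | Baker 


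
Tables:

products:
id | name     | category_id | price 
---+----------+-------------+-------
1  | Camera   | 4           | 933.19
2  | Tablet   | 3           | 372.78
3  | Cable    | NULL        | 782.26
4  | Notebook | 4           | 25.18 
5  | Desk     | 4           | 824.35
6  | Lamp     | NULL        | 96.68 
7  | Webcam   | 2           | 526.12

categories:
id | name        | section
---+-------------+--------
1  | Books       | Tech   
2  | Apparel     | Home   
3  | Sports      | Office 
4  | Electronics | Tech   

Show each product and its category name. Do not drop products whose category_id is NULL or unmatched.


LEFT JOIN keeps every row from products (the left table); where category_id has no match in categories, the category columns become NULL. Walk through each product:
  - product 1 (Camera): category_id=4 -> matches Electronics
  - product 2 (Tablet): category_id=3 -> matches Sports
  - product 3 (Cable): category_id=NULL, no match -> kept with NULL
  - product 4 (Notebook): category_id=4 -> matches Electronics
  - product 5 (Desk): category_id=4 -> matches Electronics
  - product 6 (Lamp): category_id=NULL, no match -> kept with NULL
  - product 7 (Webcam): category_id=2 -> matches Apparel
All 7 rows appear; 2 have NULL category.

SQL:
SELECT a.name, b.name AS category
FROM products a
LEFT JOIN categories b ON a.category_id = b.id

Result:
name     | category   
---------+------------
Camera   | Electronics
Tablet   | Sports     
Cable    | NULL       
Notebook | Electronics
Desk     | Electronics
Lamp     | NULL       
Webcam   | Apparel    


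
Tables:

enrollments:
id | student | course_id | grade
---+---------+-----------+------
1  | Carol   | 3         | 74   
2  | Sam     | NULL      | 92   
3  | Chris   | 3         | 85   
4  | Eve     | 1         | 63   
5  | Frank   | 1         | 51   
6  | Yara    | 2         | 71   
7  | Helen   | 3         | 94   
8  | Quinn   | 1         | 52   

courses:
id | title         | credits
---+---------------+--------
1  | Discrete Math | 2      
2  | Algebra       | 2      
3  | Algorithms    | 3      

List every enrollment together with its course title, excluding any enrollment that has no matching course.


INNER JOIN keeps only enrollments rows whose course_id matches an id in courses. Walk through each enrollment:
  - enrollment 1 (Carol): course_id=3 -> matches Algorithms
  - enrollment 2 (Sam): course_id=NULL, no match -> dropped
  - enrollment 3 (Chris): course_id=3 -> matches Algorithms
  - enrollment 4 (Eve): course_id=1 -> matches Discrete Math
  - enrollment 5 (Frank): course_id=1 -> matches Discrete Math
  - enrollment 6 (Yara): course_id=2 -> matches Algebra
  - enrollment 7 (Helen): course_id=3 -> matches Algorithms
  - enrollment 8 (Quinn): course_id=1 -> matches Discrete Math
So 1 of 8 rows is dropped.

SQL:
SELECT a.student, b.title AS course
FROM enrollments a
INNER JOIN courses b ON a.course_id = b.id

Result:
student | course       
--------+--------------
Carol   | Algorithms   
Chris   | Algorithms   
Eve     | Discrete Math
Frank   | Discrete Math
Yara    | Algebra      
Helen   | Algorithms   
Quinn   | Discrete Math


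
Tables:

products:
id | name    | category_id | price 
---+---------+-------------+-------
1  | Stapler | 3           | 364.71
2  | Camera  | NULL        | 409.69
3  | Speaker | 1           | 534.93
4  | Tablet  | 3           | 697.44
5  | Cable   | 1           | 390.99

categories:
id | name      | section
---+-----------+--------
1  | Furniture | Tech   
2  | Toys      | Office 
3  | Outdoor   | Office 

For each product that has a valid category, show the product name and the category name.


INNER JOIN keeps only products rows whose category_id matches an id in categories. Walk through each product:
  - product 1 (Stapler): category_id=3 -> matches Outdoor
  - product 2 (Camera): category_id=NULL, no match -> dropped
  - product 3 (Speaker): category_id=1 -> matches Furniture
  - product 4 (Tablet): category_id=3 -> matches Outdoor
  - product 5 (Cable): category_id=1 -> matches Furniture
So 1 of 5 rows is dropped.

SQL:
SELECT a.name, b.name AS category
FROM products a
INNER JOIN categories b ON a.category_id = b.id

Result:
name    | category 
--------+----------
Stapler | Outdoor  
Speaker | Furniture
Tablet  | Outdoor  
Cable   | Furniture


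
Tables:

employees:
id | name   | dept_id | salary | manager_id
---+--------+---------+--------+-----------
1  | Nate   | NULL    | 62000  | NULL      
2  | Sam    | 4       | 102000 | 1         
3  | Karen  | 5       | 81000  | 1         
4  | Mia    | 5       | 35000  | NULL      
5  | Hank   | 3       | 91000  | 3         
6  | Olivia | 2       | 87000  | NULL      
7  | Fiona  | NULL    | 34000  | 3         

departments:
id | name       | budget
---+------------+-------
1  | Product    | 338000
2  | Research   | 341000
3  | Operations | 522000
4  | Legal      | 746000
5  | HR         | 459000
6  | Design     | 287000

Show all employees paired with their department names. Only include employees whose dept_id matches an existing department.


INNER JOIN keeps only employees rows whose dept_id matches an id in departments. Walk through each employee:
  - employee 1 (Nate): dept_id=NULL, no match -> dropped
  - employee 2 (Sam): dept_id=4 -> matches Legal
  - employee 3 (Karen): dept_id=5 -> matches HR
  - employee 4 (Mia): dept_id=5 -> matches HR
  - employee 5 (Hank): dept_id=3 -> matches Operations
  - employee 6 (Olivia): dept_id=2 -> matches Research
  - employee 7 (Fiona): dept_id=NULL, no match -> dropped
So 2 of 7 rows are dropped.

SQL:
SELECT a.name, b.name AS department
FROM employees a
INNER JOIN departments b ON a.dept_id = b.id

Result:
name   | department
-------+-----------
Sam    | Legal     
Karen  | HR        
Mia    | HR        
Hank   | Operations
Olivia | Research  


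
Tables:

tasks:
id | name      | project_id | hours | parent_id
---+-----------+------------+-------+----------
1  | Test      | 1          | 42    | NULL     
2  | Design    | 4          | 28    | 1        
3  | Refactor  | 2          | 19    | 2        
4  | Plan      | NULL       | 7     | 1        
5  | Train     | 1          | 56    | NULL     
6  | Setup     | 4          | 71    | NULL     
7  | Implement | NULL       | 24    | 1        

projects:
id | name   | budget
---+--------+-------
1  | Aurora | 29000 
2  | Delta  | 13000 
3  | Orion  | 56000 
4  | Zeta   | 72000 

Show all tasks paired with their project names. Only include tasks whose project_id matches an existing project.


INNER JOIN keeps only tasks rows whose project_id matches an id in projects. Walk through each task:
  - task 1 (Test): project_id=1 -> matches Aurora
  - task 2 (Design): project_id=4 -> matches Zeta
  - task 3 (Refactor): project_id=2 -> matches Delta
  - task 4 (Plan): project_id=NULL, no match -> dropped
  - task 5 (Train): project_id=1 -> matches Aurora
  - task 6 (Setup): project_id=4 -> matches Zeta
  - task 7 (Implement): project_id=NULL, no match -> dropped
So 2 of 7 rows are dropped.

SQL:
SELECT a.name, b.name AS project
FROM tasks a
INNER JOIN projects b ON a.project_id = b.id

Result:
name     | project
---------+--------
Test     | Aurora 
Design   | Zeta   
Refactor | Delta  
Train    | Aurora 
Setup    | Zeta   


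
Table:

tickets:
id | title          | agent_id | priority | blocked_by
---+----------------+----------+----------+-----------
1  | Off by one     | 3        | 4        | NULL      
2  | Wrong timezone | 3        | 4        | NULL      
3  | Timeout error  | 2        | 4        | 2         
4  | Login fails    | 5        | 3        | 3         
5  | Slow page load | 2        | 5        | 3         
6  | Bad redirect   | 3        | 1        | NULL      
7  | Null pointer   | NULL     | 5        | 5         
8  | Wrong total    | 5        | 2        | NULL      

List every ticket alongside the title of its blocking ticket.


This is a self-join: tickets is joined to a second copy of itself, matching each row's blocked_by to another row's id. Use LEFT JOIN so rows with blocked_by=NULL are kept.
  - ticket 1 (Off by one): blocked_by=NULL -> NULL
  - ticket 2 (Wrong timezone): blocked_by=NULL -> NULL
  - ticket 3 (Timeout error): blocked_by=2 -> Wrong timezone
  - ticket 4 (Login fails): blocked_by=3 -> Timeout error
  - ticket 5 (Slow page load): blocked_by=3 -> Timeout error
  - ticket 6 (Bad redirect): blocked_by=NULL -> NULL
  - ticket 7 (Null pointer): blocked_by=5 -> Slow page load
  - ticket 8 (Wrong total): blocked_by=NULL -> NULL

SQL:
SELECT a.title AS item, b.title AS blocked_by
FROM tickets a
LEFT JOIN tickets b ON a.blocked_by = b.id

Result:
item           | blocked_by    
---------------+---------------
Off by one     | NULL          
Wrong timezone | NULL          
Timeout error  | Wrong timezone
Login fails    | Timeout error 
Slow page load | Timeout error 
Bad redirect   | NULL          
Null pointer   | Slow page load
Wrong total    | NULL          


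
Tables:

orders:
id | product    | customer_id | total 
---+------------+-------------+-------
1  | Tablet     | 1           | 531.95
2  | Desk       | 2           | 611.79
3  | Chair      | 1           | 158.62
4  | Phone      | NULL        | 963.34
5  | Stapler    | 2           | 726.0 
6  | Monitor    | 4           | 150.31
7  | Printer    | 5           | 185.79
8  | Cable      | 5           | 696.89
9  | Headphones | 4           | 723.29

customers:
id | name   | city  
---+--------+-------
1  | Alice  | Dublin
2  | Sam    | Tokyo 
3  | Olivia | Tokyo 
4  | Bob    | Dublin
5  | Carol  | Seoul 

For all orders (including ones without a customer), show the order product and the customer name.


LEFT JOIN keeps every row from orders (the left table); where customer_id has no match in customers, the customer columns become NULL. Walk through each order:
  - order 1 (Tablet): customer_id=1 -> matches Alice
  - order 2 (Desk): customer_id=2 -> matches Sam
  - order 3 (Chair): customer_id=1 -> matches Alice
  - order 4 (Phone): customer_id=NULL, no match -> kept with NULL
  - order 5 (Stapler): customer_id=2 -> matches Sam
  - order 6 (Monitor): customer_id=4 -> matches Bob
  - order 7 (Printer): customer_id=5 -> matches Carol
  - order 8 (Cable): customer_id=5 -> matches Carol
  - order 9 (Headphones): customer_id=4 -> matches Bob
All 9 rows appear; 1 has NULL customer.

SQL:
SELECT a.product, b.name AS customer
FROM orders a
LEFT JOIN customers b ON a.customer_id = b.id

Result:
product    | customer
-----------+---------
Tablet     | Alice   
Desk       | Sam     
Chair      | Alice   
Phone      | NULL    
Stapler    | Sam     
Monitor    | Bob     
Printer    | Carol   
Cable      | Carol   
Headphones | Bob     


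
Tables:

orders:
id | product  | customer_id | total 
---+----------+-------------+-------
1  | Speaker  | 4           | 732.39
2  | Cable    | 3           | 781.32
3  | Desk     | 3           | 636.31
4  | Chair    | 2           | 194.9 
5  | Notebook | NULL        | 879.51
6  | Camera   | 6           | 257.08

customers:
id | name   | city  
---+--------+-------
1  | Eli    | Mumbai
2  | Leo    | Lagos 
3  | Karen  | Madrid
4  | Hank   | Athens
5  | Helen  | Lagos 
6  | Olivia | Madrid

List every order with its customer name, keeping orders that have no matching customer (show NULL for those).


LEFT JOIN keeps every row from orders (the left table); where customer_id has no match in customers, the customer columns become NULL. Walk through each order:
  - order 1 (Speaker): customer_id=4 -> matches Hank
  - order 2 (Cable): customer_id=3 -> matches Karen
  - order 3 (Desk): customer_id=3 -> matches Karen
  - order 4 (Chair): customer_id=2 -> matches Leo
  - order 5 (Notebook): customer_id=NULL, no match -> kept with NULL
  - order 6 (Camera): customer_id=6 -> matches Olivia
All 6 rows appear; 1 has NULL customer.

SQL:
SELECT a.product, b.name AS customer
FROM orders a
LEFT JOIN customers b ON a.customer_id = b.id

Result:
product  | customer
---------+---------
Speaker  | Hank    
Cable    | Karen   
Desk     | Karen   
Chair    | Leo     
Notebook | NULL    
Camera   | Olivia  


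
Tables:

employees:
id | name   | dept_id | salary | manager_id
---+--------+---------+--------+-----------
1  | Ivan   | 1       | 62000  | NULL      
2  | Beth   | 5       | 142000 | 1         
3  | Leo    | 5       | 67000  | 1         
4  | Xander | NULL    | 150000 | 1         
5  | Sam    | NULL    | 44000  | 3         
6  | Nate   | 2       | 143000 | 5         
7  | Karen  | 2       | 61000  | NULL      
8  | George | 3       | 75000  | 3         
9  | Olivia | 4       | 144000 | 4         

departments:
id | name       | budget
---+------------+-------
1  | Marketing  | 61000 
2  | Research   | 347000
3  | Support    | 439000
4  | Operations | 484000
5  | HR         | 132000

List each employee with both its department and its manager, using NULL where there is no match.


Two LEFT JOINs from the same base table employees: one to departments via dept_id, one to employees itself via manager_id. Both are LEFT so every employee is preserved.
Match against departments:
  - employee 1 (Ivan): dept_id=1 -> matches Marketing
  - employee 2 (Beth): dept_id=5 -> matches HR
  - employee 3 (Leo): dept_id=5 -> matches HR
  - employee 4 (Xander): dept_id=NULL, no match -> kept with NULL
  - employee 5 (Sam): dept_id=NULL, no match -> kept with NULL
  - employee 6 (Nate): dept_id=2 -> matches Research
  - employee 7 (Karen): dept_id=2 -> matches Research
  - employee 8 (George): dept_id=3 -> matches Support
  - employee 9 (Olivia): dept_id=4 -> matches Operations
Match against employees (self):
  - employee 1 (Ivan): manager_id=NULL -> NULL
  - employee 2 (Beth): manager_id=1 -> Ivan
  - employee 3 (Leo): manager_id=1 -> Ivan
  - employee 4 (Xander): manager_id=1 -> Ivan
  - employee 5 (Sam): manager_id=3 -> Leo
  - employee 6 (Nate): manager_id=5 -> Sam
  - employee 7 (Karen): manager_id=NULL -> NULL
  - employee 8 (George): manager_id=3 -> Leo
  - employee 9 (Olivia): manager_id=4 -> Xander

SQL:
SELECT a.name, b.name AS department, c.name AS manager
FROM employees a
LEFT JOIN departments b ON a.dept_id = b.id
LEFT JOIN employees c ON a.manager_id = c.id

Result:
name   | department | manager
-------+------------+--------
Ivan   | Marketing  | NULL   
Beth   | HR         | Ivan   
Leo    | HR         | Ivan   
Xander | NULL       | Ivan   
Sam    | NULL       | Leo    
Nate   | Research   | Sam    
Karen  | Research   | NULL   
George | Support    | Leo    
Olivia | Operations | Xander 


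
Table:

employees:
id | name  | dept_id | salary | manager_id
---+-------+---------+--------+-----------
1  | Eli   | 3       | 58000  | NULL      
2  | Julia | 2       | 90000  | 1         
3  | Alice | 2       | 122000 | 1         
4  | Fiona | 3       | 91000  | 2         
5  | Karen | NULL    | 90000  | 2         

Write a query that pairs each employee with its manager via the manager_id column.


This is a self-join: employees is joined to a second copy of itself, matching each row's manager_id to another row's id. Use LEFT JOIN so rows with manager_id=NULL are kept.
  - employee 1 (Eli): manager_id=NULL -> NULL
  - employee 2 (Julia): manager_id=1 -> Eli
  - employee 3 (Alice): manager_id=1 -> Eli
  - employee 4 (Fiona): manager_id=2 -> Julia
  - employee 5 (Karen): manager_id=2 -> Julia

SQL:
SELECT a.name AS item, b.name AS manager
FROM employees a
LEFT JOIN employees b ON a.manager_id = b.id

Result:
item  | manager
------+--------
Eli   | NULL   
Julia | Eli    
Alice | Eli    
Fiona | Julia  
Karen | Julia  


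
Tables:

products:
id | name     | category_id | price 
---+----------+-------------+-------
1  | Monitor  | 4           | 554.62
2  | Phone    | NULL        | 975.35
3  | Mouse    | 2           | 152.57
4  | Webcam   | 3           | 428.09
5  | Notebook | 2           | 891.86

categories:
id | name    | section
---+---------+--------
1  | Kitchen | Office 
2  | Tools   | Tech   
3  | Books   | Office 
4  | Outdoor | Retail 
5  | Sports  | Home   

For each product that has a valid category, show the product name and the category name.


INNER JOIN keeps only products rows whose category_id matches an id in categories. Walk through each product:
  - product 1 (Monitor): category_id=4 -> matches Outdoor
  - product 2 (Phone): category_id=NULL, no match -> dropped
  - product 3 (Mouse): category_id=2 -> matches Tools
  - product 4 (Webcam): category_id=3 -> matches Books
  - product 5 (Notebook): category_id=2 -> matches Tools
So 1 of 5 rows is dropped.

SQL:
SELECT a.name, b.name AS category
FROM products a
INNER JOIN categories b ON a.category_id = b.id

Result:
name     | category
---------+---------
Monitor  | Outdoor 
Mouse    | Tools   
Webcam   | Books   
Notebook | Tools   


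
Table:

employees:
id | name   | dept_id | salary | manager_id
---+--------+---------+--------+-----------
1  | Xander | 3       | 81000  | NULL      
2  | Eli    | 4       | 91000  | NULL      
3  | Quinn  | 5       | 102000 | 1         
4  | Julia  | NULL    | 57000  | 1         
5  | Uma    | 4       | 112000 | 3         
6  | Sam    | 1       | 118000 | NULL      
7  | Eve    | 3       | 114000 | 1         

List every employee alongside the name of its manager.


This is a self-join: employees is joined to a second copy of itself, matching each row's manager_id to another row's id. Use LEFT JOIN so rows with manager_id=NULL are kept.
  - employee 1 (Xander): manager_id=NULL -> NULL
  - employee 2 (Eli): manager_id=NULL -> NULL
  - employee 3 (Quinn): manager_id=1 -> Xander
  - employee 4 (Julia): manager_id=1 -> Xander
  - employee 5 (Uma): manager_id=3 -> Quinn
  - employee 6 (Sam): manager_id=NULL -> NULL
  - employee 7 (Eve): manager_id=1 -> Xander

SQL:
SELECT a.name AS item, b.name AS manager
FROM employees a
LEFT JOIN employees b ON a.manager_id = b.id

Result:
item   | manager
-------+--------
Xander | NULL   
Eli    | NULL   
Quinn  | Xander 
Julia  | Xander 
Uma    | Quinn  
Sam    | NULL   
Eve    | Xander 


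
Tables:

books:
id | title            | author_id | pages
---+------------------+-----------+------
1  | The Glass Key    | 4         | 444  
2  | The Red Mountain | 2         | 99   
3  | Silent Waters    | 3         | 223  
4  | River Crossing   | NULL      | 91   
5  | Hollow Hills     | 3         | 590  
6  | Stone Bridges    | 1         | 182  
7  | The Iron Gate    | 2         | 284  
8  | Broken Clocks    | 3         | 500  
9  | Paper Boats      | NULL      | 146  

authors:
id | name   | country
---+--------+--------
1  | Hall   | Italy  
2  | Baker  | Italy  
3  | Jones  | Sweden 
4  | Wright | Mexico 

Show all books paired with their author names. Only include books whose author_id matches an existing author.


INNER JOIN keeps only books rows whose author_id matches an id in authors. Walk through each book:
  - book 1 (The Glass Key): author_id=4 -> matches Wright
  - book 2 (The Red Mountain): author_id=2 -> matches Baker
  - book 3 (Silent Waters): author_id=3 -> matches Jones
  - book 4 (River Crossing): author_id=NULL, no match -> dropped
  - book 5 (Hollow Hills): author_id=3 -> matches Jones
  - book 6 (Stone Bridges): author_id=1 -> matches Hall
  - book 7 (The Iron Gate): author_id=2 -> matches Baker
  - book 8 (Broken Clocks): author_id=3 -> matches Jones
  - book 9 (Paper Boats): author_id=NULL, no match -> dropped
So 2 of 9 rows are dropped.

SQL:
SELECT a.title, b.name AS author
FROM books a
INNER JOIN authors b ON a.author_id = b.id

Result:
title            | author
-----------------+-------
The Glass Key    | Wright
The Red Mountain | Baker 
Silent Waters    | Jones 
Hollow Hills     | Jones 
Stone Bridges    | Hall  
The Iron Gate    | Baker 
Broken Clocks    | Jones 


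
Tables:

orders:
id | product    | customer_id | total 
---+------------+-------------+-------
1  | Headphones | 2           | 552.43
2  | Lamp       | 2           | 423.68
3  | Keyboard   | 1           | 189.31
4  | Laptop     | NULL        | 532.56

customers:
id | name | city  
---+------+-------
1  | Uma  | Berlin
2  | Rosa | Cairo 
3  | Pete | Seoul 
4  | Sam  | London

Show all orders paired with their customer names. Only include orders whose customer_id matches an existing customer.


INNER JOIN keeps only orders rows whose customer_id matches an id in customers. Walk through each order:
  - order 1 (Headphones): customer_id=2 -> matches Rosa
  - order 2 (Lamp): customer_id=2 -> matches Rosa
  - order 3 (Keyboard): customer_id=1 -> matches Uma
  - order 4 (Laptop): customer_id=NULL, no match -> dropped
So 1 of 4 rows is dropped.

SQL:
SELECT a.product, b.name AS customer
FROM orders a
INNER JOIN customers b ON a.customer_id = b.id

Result:
product    | customer
-----------+---------
Headphones | Rosa    
Lamp       | Rosa    
Keyboard   | Uma     
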